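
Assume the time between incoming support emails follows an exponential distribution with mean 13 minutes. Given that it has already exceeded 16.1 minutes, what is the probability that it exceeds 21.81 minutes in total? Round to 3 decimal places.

0.645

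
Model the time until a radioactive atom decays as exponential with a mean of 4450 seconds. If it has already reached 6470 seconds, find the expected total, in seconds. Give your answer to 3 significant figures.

10900

The rate is λ = 1/4450 = 0.000224719 per second.
By memorylessness, E[X | X > 6470] = 6470 + 1/λ = 6470 + 4450 = 10920 seconds.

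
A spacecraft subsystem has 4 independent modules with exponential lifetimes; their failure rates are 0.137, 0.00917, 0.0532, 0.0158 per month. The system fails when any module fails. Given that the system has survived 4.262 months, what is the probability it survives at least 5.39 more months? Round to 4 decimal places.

0.3136

Time to first failure ~ Exp(Σλ) with Σλ = 0.21517.
By memorylessness, P(T > 4.262+5.39 | T > 4.262) = P(T > 5.39) = e^(−0.21517·5.39) ≈ 0.3136.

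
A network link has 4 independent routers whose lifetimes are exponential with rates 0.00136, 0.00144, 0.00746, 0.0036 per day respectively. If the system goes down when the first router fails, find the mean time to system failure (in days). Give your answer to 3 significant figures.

72.2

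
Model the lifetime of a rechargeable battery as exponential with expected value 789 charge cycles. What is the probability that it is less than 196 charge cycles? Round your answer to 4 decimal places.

0.2200

The rate is λ = 1/789 = 0.00126743 per charge cycle.
P(X ≤ 196) = 1 − e^(−λ·196) = 1 − e^(−0.24842) ≈ 0.2200.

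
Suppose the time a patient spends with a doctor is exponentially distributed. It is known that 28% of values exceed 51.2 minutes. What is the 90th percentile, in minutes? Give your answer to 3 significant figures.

e^(−λ·51.2) = 0.28 ⇒ λ = −ln(0.28)/51.2 = 0.0248626.
90th percentile: 1 − e^(−λt) = 0.9, t = −ln(0.1)/λ = 92.6124 minutes.

92.6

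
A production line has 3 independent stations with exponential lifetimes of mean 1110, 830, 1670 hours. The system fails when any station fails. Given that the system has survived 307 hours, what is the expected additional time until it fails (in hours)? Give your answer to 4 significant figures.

369.8

First-failure rate Σλ = 1/1110 + 1/830 + 1/1670 = 0.00270452.
By memorylessness the expected residual is 1/Σλ = 369.751 hours, regardless of the 307 already elapsed.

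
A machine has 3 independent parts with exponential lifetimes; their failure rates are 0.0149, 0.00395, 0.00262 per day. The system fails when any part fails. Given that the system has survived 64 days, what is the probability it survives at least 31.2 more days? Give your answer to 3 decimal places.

Time to first failure ~ Exp(Σλ) with Σλ = 0.02147.
By memorylessness, P(T > 64+31.2 | T > 64) = P(T > 31.2) = e^(−0.02147·31.2) ≈ 0.512.

0.512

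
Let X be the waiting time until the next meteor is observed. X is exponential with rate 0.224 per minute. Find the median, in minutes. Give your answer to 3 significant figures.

Set 1 − e^(−λt) = 0.5, so t = −ln(0.5)/λ = 0.69315/0.224 ≈ 3.09441 minutes.

3.09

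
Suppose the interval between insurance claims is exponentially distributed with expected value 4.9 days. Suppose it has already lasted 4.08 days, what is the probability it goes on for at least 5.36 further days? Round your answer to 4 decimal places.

The rate is λ = 1/4.9 = 0.204082 per day.
P(X > s+t | X > s) = e^(−λ(s+t))/e^(−λs) = e^(−λt), independent of s = 4.08.
P(X > 5.36) = e^(−1.0939) ≈ 0.3349.

0.3349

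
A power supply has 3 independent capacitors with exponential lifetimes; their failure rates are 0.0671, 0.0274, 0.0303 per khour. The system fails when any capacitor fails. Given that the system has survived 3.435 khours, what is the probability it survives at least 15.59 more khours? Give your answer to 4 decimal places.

Time to first failure ~ Exp(Σλ) with Σλ = 0.1248.
By memorylessness, P(T > 3.435+15.59 | T > 3.435) = P(T > 15.59) = e^(−0.1248·15.59) ≈ 0.1429.

0.1429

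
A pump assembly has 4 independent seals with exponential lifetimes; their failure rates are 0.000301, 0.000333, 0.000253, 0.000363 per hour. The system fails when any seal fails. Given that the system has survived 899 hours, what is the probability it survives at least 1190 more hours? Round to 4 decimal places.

0.2259

Time to first failure ~ Exp(Σλ) with Σλ = 0.00125.
By memorylessness, P(T > 899+1190 | T > 899) = P(T > 1190) = e^(−0.00125·1190) ≈ 0.2259.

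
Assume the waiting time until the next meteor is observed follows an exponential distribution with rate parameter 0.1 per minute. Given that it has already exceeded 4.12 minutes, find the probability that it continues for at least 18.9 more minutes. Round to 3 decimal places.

The exponential is memoryless, so the remaining time is again Exp(λ): the condition X > 4.12 is irrelevant.
P(X > 18.9) = e^(−1.89) ≈ 0.151.

0.151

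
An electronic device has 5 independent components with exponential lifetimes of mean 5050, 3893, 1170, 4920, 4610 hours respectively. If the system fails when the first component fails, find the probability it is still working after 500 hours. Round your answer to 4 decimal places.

0.4211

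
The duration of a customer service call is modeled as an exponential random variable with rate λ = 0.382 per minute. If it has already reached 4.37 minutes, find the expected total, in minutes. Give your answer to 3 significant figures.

By memorylessness, E[X | X > 4.37] = 4.37 + 1/λ = 4.37 + 2.6178 = 6.9878 minutes.

6.99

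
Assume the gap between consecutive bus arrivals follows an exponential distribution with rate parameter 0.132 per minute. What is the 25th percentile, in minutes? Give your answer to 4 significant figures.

2.179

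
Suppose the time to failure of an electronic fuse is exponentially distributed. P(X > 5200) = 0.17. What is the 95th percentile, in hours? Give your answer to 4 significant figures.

8791

e^(−λ·5200) = 0.17 ⇒ λ = −ln(0.17)/5200 = 0.000340761.
95th percentile: 1 − e^(−λt) = 0.95, t = −ln(0.05)/λ = 8791.3 hours.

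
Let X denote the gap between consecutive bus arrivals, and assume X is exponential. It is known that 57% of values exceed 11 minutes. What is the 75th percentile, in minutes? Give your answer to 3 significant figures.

27.1

e^(−λ·11) = 0.57 ⇒ λ = −ln(0.57)/11 = 0.0511017.
75th percentile: 1 − e^(−λt) = 0.75, t = −ln(0.25)/λ = 27.1281 minutes.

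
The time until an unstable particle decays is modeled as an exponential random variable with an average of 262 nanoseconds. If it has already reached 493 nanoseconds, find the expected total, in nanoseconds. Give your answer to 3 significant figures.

The rate is λ = 1/262 = 0.00381679 per nanosecond.
By memorylessness, E[X | X > 493] = 493 + 1/λ = 493 + 262 = 755 nanoseconds.

755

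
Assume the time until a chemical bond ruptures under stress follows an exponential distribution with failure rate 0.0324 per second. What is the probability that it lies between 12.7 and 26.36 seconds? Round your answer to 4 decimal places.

0.2370

P(12.7 < X < 26.36) = e^(−λ·12.7) − e^(−λ·26.36) = 0.66267 − 0.42568 ≈ 0.2370.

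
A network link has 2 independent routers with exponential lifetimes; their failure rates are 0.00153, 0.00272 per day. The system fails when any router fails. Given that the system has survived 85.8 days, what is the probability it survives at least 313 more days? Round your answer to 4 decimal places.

Time to first failure ~ Exp(Σλ) with Σλ = 0.00425.
By memorylessness, P(T > 85.8+313 | T > 85.8) = P(T > 313) = e^(−0.00425·313) ≈ 0.2644.

0.2644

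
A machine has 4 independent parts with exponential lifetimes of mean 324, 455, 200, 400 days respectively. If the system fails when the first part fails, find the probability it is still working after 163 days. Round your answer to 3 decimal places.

0.124

The first failure time is exponential with rate Σλ_i = 1/324 + 1/455 + 1/200 + 1/400 = 0.0127842 per day.
P(min > 163) = e^(−0.0127842·163) = e^(−2.0838) ≈ 0.124.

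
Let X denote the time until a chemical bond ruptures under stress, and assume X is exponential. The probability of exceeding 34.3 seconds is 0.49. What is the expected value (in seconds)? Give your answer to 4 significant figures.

48.08

e^(−λ·34.3) = 0.49 ⇒ λ = −ln(0.49)/34.3 = 0.0207974.
Mean = 1/λ = 48.083 seconds.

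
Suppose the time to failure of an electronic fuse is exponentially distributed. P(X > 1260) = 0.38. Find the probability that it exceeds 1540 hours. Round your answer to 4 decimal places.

0.3065

e^(−λ·1260) = 0.38 ⇒ λ = −ln(0.38)/1260 = 0.000767924.
P(X > 1540) = e^(−0.000767924·1540) = e^(−1.1826) ≈ 0.3065.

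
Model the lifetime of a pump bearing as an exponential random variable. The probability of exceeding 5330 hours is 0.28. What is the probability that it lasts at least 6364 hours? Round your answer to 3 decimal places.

e^(−λ·5330) = 0.28 ⇒ λ = −ln(0.28)/5330 = 0.00023883.
P(X > 6364) = e^(−0.00023883·6364) = e^(−1.5199) ≈ 0.219.

0.219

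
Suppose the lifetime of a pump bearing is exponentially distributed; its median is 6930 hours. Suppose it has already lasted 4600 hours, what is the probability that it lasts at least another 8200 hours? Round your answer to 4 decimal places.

0.4404

For an exponential, median = ln(2)/λ, so λ = ln 2 / 6930 = 0.000100021 per hour.
The exponential is memoryless, so the remaining time is again Exp(λ): the condition X > 4600 is irrelevant.
P(X > 8200) = e^(−0.82017) ≈ 0.4404.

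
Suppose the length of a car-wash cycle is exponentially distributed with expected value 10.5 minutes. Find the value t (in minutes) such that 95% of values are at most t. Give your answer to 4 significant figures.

31.46

The rate is λ = 1/10.5 = 0.0952381 per minute.
Set 1 − e^(−λt) = 0.95, so t = −ln(0.05)/λ = 2.9957/0.0952381 ≈ 31.4552 minutes.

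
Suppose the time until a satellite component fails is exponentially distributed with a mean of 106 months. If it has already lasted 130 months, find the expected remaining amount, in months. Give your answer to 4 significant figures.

The rate is λ = 1/106 = 0.00943396 per month.
By memorylessness, the remaining amount past any threshold is again Exp(λ) with mean 1/λ = 106 months.

106.0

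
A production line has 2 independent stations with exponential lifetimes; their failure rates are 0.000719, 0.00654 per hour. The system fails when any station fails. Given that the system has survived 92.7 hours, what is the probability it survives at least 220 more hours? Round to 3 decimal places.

Time to first failure ~ Exp(Σλ) with Σλ = 0.007259.
By memorylessness, P(T > 92.7+220 | T > 92.7) = P(T > 220) = e^(−0.007259·220) ≈ 0.203.

0.203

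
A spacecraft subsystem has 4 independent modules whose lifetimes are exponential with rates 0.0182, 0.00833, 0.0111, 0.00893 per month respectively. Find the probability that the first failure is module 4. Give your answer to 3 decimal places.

0.192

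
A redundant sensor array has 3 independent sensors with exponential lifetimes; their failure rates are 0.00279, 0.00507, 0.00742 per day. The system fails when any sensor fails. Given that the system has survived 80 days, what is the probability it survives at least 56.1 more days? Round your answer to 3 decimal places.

0.424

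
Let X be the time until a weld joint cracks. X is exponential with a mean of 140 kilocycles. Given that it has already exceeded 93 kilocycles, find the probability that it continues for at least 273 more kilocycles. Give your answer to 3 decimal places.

0.142

The rate is λ = 1/140 = 0.00714286 per kilocycle.
P(X > s+t | X > s) = e^(−λ(s+t))/e^(−λs) = e^(−λt), independent of s = 93.
P(X > 273) = e^(−1.95) ≈ 0.142.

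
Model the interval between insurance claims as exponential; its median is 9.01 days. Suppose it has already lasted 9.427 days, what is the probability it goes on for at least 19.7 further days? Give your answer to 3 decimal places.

For an exponential, median = ln(2)/λ, so λ = ln 2 / 9.01 = 0.0769309 per day.
P(X > s+t | X > s) = e^(−λ(s+t))/e^(−λs) = e^(−λt), independent of s = 9.427.
P(X > 19.7) = e^(−1.5155) ≈ 0.220.

0.220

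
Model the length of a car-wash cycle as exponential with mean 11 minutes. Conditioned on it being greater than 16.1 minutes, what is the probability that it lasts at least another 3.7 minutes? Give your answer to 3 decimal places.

0.714

The rate is λ = 1/11 = 0.0909091 per minute.
P(X > s+t | X > s) = e^(−λ(s+t))/e^(−λs) = e^(−λt), independent of s = 16.1.
P(X > 3.7) = e^(−0.33636) ≈ 0.714.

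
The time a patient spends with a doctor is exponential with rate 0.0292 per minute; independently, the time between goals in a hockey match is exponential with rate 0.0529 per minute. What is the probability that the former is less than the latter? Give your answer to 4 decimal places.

0.3557

λ_1 = 0.0292, λ_2 = 0.0529.
For independent exponentials, P(the former < the latter) = λ_1/(λ_1+λ_2) = 0.0292/0.0821 ≈ 0.3557.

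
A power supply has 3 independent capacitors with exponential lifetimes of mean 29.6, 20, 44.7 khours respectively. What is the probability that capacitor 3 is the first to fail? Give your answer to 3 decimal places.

Rates: λ_i = 1/mean_i → 0.0337838, 0.05, 0.0223714; Σλ = 0.106155.
P(capacitor 3 first) = λ_3/Σλ = 0.0223714/0.106155 ≈ 0.211.

0.211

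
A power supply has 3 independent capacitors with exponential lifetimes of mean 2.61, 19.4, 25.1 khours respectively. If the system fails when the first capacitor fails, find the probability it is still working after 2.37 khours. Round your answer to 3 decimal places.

The first failure time is exponential with rate Σλ_i = 1/2.61 + 1/19.4 + 1/25.1 = 0.474529 per khour.
P(min > 2.37) = e^(−0.474529·2.37) = e^(−1.1246) ≈ 0.325.

0.325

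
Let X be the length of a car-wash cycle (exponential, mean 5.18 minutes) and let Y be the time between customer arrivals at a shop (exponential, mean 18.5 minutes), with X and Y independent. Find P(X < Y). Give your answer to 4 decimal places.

0.7813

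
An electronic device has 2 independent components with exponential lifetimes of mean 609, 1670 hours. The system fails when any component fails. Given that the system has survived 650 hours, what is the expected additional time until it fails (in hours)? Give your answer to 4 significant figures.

First-failure rate Σλ = 1/609 + 1/1670 = 0.00224084.
By memorylessness the expected residual is 1/Σλ = 446.262 hours, regardless of the 650 already elapsed.

446.3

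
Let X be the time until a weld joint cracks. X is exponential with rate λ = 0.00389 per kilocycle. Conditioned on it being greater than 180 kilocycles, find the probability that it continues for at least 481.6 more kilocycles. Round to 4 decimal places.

The exponential is memoryless, so the remaining time is again Exp(λ): the condition X > 180 is irrelevant.
P(X > 481.6) = e^(−1.8734) ≈ 0.1536.

0.1536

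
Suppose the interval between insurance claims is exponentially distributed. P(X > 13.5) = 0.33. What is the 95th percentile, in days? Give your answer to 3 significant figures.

e^(−λ·13.5) = 0.33 ⇒ λ = −ln(0.33)/13.5 = 0.0821232.
95th percentile: 1 − e^(−λt) = 0.95, t = −ln(0.05)/λ = 36.4785 days.

36.5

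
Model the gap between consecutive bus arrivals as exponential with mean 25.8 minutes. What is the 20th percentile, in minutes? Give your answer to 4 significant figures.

5.757

The rate is λ = 1/25.8 = 0.0387597 per minute.
Set 1 − e^(−λt) = 0.2, so t = −ln(0.8)/λ = 0.22314/0.0387597 ≈ 5.7571 minutes.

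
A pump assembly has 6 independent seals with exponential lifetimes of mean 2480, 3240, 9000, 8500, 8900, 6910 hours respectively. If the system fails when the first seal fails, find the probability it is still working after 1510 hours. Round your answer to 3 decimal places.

The first failure time is exponential with rate Σλ_i = 1/2480 + 1/3240 + 1/9000 + 1/8500 + 1/8900 + 1/6910 = 0.0011977 per hour.
P(min > 1510) = e^(−0.0011977·1510) = e^(−1.8085) ≈ 0.164.

0.164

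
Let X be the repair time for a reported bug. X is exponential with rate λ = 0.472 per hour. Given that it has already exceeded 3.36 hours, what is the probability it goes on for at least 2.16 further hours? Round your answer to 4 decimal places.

0.3608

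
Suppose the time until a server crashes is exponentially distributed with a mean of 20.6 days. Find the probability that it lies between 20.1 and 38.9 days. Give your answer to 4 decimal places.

0.2256

The rate is λ = 1/20.6 = 0.0485437 per day.
P(20.1 < X < 38.9) = e^(−λ·20.1) − e^(−λ·38.9) = 0.37692 − 0.15132 ≈ 0.2256.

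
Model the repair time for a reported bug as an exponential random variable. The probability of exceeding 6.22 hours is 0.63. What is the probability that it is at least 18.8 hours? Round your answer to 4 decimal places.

e^(−λ·6.22) = 0.63 ⇒ λ = −ln(0.63)/6.22 = 0.0742822.
P(X > 18.8) = e^(−0.0742822·18.8) = e^(−1.3965) ≈ 0.2475.

0.2475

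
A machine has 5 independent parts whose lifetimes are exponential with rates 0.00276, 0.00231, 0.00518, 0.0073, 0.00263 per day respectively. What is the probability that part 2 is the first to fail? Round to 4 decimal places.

The time to first failure is exponential with rate Σλ = 0.00276 + 0.00231 + 0.00518 + 0.0073 + 0.00263 = 0.02018.
P(part 2 first) = λ_2/Σλ = 0.00231/0.02018 ≈ 0.1145.

0.1145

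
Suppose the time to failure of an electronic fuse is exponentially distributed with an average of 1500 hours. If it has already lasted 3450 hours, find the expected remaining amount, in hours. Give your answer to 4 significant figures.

The rate is λ = 1/1500 = 0.000666667 per hour.
By memorylessness, the remaining amount past any threshold is again Exp(λ) with mean 1/λ = 1500 hours.

1500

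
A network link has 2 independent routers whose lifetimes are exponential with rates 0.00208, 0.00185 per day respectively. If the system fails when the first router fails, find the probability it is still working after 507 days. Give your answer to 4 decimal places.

0.1364

The time to first failure is exponential with rate Σλ = 0.00208 + 0.00185 = 0.00393.
P(min > 507) = e^(−0.00393·507) = e^(−1.9925) ≈ 0.1364.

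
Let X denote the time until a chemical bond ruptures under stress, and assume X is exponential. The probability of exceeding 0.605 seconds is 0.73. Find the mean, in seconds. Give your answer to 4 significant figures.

1.922

e^(−λ·0.605) = 0.73 ⇒ λ = −ln(0.73)/0.605 = 0.520183.
Mean = 1/λ = 1.9224 seconds.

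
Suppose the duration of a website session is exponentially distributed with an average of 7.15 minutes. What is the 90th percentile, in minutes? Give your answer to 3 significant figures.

The rate is λ = 1/7.15 = 0.13986 per minute.
Set 1 − e^(−λt) = 0.9, so t = −ln(0.1)/λ = 2.3026/0.13986 ≈ 16.4635 minutes.

16.5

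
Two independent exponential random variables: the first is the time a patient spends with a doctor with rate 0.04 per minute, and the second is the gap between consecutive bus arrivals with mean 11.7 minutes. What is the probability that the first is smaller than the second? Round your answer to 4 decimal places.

0.3188

λ_1 = 0.04, λ_2 = 1/11.7 = 0.0854701.
For independent exponentials, P(the first < the second) = λ_1/(λ_1+λ_2) = 0.04/0.12547 ≈ 0.3188.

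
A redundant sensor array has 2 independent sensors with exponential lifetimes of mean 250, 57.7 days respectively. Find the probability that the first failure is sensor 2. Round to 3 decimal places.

Rates: λ_i = 1/mean_i → 0.004, 0.017331; Σλ = 0.021331.
P(sensor 2 first) = λ_2/Σλ = 0.017331/0.021331 ≈ 0.812.

0.812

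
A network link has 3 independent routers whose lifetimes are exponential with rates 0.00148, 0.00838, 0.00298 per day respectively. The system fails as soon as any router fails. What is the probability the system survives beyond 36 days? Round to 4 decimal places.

The time to first failure is exponential with rate Σλ = 0.00148 + 0.00838 + 0.00298 = 0.01284.
P(min > 36) = e^(−0.01284·36) = e^(−0.46224) ≈ 0.6299.

0.6299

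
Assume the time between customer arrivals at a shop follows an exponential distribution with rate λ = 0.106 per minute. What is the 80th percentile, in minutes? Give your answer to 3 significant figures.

15.2

Set 1 − e^(−λt) = 0.8, so t = −ln(0.2)/λ = 1.6094/0.106 ≈ 15.1834 minutes.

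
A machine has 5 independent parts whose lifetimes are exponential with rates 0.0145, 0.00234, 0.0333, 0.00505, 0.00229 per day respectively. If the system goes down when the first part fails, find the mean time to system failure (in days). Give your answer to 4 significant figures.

The time to first failure is exponential with rate Σλ = 0.0145 + 0.00234 + 0.0333 + 0.00505 + 0.00229 = 0.05748.
E[min] = 1/Σλ = 1/0.05748 = 17.3974 days.

17.40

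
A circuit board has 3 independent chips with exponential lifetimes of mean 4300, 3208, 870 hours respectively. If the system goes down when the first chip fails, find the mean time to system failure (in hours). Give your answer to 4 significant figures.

The first failure time is exponential with rate Σλ_i = 1/4300 + 1/3208 + 1/870 = 0.0016937 per hour.
E[min] = 1/Σλ = 1/0.0016937 = 590.422 hours.

590.4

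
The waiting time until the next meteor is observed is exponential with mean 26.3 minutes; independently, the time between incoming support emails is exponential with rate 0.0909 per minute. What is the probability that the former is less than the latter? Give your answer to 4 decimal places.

λ_1 = 1/26.3 = 0.0380228, λ_2 = 0.0909.
For independent exponentials, P(the former < the latter) = λ_1/(λ_1+λ_2) = 0.0380228/0.128923 ≈ 0.2949.

0.2949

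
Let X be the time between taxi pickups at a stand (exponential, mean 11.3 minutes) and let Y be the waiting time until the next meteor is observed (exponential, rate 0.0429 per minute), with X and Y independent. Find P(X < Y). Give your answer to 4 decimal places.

0.6735

λ_1 = 1/11.3 = 0.0884956, λ_2 = 0.0429.
For independent exponentials, P(X < Y) = λ_1/(λ_1+λ_2) = 0.0884956/0.131396 ≈ 0.6735.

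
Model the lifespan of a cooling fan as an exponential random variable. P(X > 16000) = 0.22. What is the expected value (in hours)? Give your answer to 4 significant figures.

10570

e^(−λ·16000) = 0.22 ⇒ λ = −ln(0.22)/16000 = 0.000094633.
Mean = 1/λ = 10567.1 hours.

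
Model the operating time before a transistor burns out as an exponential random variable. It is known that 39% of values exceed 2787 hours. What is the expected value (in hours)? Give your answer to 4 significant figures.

e^(−λ·2787) = 0.39 ⇒ λ = −ln(0.39)/2787 = 0.000337857.
Mean = 1/λ = 2959.83 hours.

2960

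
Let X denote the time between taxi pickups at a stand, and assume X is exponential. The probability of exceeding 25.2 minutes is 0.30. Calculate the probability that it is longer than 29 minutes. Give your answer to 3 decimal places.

0.250

e^(−λ·25.2) = 0.30 ⇒ λ = −ln(0.30)/25.2 = 0.0477767.
P(X > 29) = e^(−0.0477767·29) = e^(−1.3855) ≈ 0.250.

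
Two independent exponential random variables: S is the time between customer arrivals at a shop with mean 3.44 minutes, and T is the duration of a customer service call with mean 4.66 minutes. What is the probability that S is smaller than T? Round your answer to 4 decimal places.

0.5753

λ_1 = 1/3.44 = 0.290698, λ_2 = 1/4.66 = 0.214592.
For independent exponentials, P(S < T) = λ_1/(λ_1+λ_2) = 0.290698/0.50529 ≈ 0.5753.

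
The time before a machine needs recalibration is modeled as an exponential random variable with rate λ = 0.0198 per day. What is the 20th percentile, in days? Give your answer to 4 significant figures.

11.27

Set 1 − e^(−λt) = 0.2, so t = −ln(0.8)/λ = 0.22314/0.0198 ≈ 11.2699 days.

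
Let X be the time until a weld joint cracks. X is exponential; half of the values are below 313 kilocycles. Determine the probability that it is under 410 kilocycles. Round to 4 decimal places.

0.5967

For an exponential, median = ln(2)/λ, so λ = ln 2 / 313 = 0.00221453 per kilocycle.
P(X ≤ 410) = 1 − e^(−λ·410) = 1 − e^(−0.90796) ≈ 0.5967.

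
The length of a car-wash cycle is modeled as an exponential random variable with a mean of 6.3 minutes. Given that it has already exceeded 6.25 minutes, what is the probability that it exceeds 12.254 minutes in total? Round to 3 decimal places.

The rate is λ = 1/6.3 = 0.15873 per minute.
By the memoryless property, P(X > 6.25+6.004 | X > 6.25) = P(X > 6.004).
P(X > 6.004) = e^(−0.95302) ≈ 0.386.

0.386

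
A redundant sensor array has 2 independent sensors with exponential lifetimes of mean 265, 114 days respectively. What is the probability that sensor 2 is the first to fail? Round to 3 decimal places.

0.699

Rates: λ_i = 1/mean_i → 0.00377358, 0.00877193; Σλ = 0.0125455.
P(sensor 2 first) = λ_2/Σλ = 0.00877193/0.0125455 ≈ 0.699.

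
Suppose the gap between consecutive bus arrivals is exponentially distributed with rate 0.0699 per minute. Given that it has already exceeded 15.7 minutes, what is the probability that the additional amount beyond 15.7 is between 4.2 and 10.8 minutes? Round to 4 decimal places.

Memoryless: the residual past 15.7 is again Exp(λ).
P(4.2 < residual < 10.8) = e^(−λ·4.2) − e^(−λ·10.8) = 0.74559 − 0.47005 ≈ 0.2755.

0.2755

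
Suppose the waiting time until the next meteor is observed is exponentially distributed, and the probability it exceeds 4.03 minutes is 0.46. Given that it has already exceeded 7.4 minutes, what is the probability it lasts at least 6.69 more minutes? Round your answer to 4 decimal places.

From e^(−λ·4.03) = 0.46, λ = −ln(0.46)/4.03 = 0.192687.
Memoryless: P(X > 7.4+6.69 | X > 7.4) = P(X > 6.69) = e^(−0.192687·6.69) ≈ 0.2755.

0.2755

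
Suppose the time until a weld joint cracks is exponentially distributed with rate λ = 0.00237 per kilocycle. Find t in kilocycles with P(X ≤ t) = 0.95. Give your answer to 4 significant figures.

Set 1 − e^(−λt) = 0.95, so t = −ln(0.05)/λ = 2.9957/0.00237 ≈ 1264.02 kilocycles.

1264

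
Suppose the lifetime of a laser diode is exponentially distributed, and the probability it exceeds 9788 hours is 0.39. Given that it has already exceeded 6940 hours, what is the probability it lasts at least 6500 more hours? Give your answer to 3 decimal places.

0.535

From e^(−λ·9788) = 0.39, λ = −ln(0.39)/9788 = 0.0000962003.
Memoryless: P(X > 6940+6500 | X > 6940) = P(X > 6500) = e^(−0.0000962003·6500) ≈ 0.535.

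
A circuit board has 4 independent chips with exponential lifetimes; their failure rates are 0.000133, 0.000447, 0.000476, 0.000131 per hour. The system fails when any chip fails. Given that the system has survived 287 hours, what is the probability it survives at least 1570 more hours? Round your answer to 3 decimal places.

0.155

Time to first failure ~ Exp(Σλ) with Σλ = 0.001187.
By memorylessness, P(T > 287+1570 | T > 287) = P(T > 1570) = e^(−0.001187·1570) ≈ 0.155.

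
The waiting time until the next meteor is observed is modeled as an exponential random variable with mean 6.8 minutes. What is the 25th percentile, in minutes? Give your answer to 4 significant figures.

1.956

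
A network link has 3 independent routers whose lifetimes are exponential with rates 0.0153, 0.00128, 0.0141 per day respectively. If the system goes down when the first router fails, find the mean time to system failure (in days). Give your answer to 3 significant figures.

The time to first failure is exponential with rate Σλ = 0.0153 + 0.00128 + 0.0141 = 0.03068.
E[min] = 1/Σλ = 1/0.03068 = 32.5945 days.

32.6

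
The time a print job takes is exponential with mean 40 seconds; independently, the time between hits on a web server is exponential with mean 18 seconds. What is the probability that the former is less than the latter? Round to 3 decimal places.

λ_1 = 1/40 = 0.025, λ_2 = 1/18 = 0.0555556.
For independent exponentials, P(the former < the latter) = λ_1/(λ_1+λ_2) = 0.025/0.0805556 ≈ 0.310.

0.310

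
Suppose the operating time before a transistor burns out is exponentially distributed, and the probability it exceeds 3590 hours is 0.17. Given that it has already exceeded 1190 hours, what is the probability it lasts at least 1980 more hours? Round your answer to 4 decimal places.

0.3763

From e^(−λ·3590) = 0.17, λ = −ln(0.17)/3590 = 0.000493581.
Memoryless: P(X > 1190+1980 | X > 1190) = P(X > 1980) = e^(−0.000493581·1980) ≈ 0.3763.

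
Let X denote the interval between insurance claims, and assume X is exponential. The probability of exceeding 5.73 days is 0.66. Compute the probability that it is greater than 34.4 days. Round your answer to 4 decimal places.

e^(−λ·5.73) = 0.66 ⇒ λ = −ln(0.66)/5.73 = 0.0725158.
P(X > 34.4) = e^(−0.0725158·34.4) = e^(−2.4945) ≈ 0.0825.

0.0825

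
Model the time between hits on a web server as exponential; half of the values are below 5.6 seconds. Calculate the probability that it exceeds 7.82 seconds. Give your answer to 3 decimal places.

For an exponential, median = ln(2)/λ, so λ = ln 2 / 5.6 = 0.123776 per second.
P(X > 7.82) = e^(−λ·7.82) = e^(−0.96793) ≈ 0.380.

0.380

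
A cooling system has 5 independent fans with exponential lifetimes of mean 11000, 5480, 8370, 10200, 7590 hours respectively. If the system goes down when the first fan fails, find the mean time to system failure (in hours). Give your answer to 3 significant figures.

The first failure time is exponential with rate Σλ_i = 1/11000 + 1/5480 + 1/8370 + 1/10200 + 1/7590 = 0.000622657 per hour.
E[min] = 1/Σλ = 1/0.000622657 = 1606.02 hours.

1610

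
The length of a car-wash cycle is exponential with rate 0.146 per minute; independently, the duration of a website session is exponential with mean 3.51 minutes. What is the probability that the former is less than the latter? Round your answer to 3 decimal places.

0.339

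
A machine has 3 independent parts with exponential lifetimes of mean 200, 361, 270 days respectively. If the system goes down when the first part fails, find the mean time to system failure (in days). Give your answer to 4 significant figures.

87.16

The first failure time is exponential with rate Σλ_i = 1/200 + 1/361 + 1/270 = 0.0114738 per day.
E[min] = 1/Σλ = 1/0.0114738 = 87.1552 days.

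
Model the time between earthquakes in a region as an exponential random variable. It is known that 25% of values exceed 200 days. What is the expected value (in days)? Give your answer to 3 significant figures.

e^(−λ·200) = 0.25 ⇒ λ = −ln(0.25)/200 = 0.00693147.
Mean = 1/λ = 144.27 days.

144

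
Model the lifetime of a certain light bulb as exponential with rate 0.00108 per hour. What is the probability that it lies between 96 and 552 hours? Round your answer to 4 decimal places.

P(96 < X < 552) = e^(−λ·96) − e^(−λ·552) = 0.90151 − 0.55092 ≈ 0.3506.

0.3506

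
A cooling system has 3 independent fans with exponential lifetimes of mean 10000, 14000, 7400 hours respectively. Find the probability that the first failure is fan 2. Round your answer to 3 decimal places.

0.233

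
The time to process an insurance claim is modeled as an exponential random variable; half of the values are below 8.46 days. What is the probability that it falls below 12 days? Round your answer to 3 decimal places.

0.626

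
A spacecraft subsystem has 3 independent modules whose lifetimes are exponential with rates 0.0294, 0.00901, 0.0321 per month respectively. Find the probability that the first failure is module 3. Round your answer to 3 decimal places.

0.455

The time to first failure is exponential with rate Σλ = 0.0294 + 0.00901 + 0.0321 = 0.07051.
P(module 3 first) = λ_3/Σλ = 0.0321/0.07051 ≈ 0.455.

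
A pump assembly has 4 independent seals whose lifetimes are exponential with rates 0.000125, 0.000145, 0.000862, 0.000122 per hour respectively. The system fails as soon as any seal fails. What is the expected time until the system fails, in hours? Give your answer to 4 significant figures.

797.4

The time to first failure is exponential with rate Σλ = 0.000125 + 0.000145 + 0.000862 + 0.000122 = 0.001254.
E[min] = 1/Σλ = 1/0.001254 = 797.448 hours.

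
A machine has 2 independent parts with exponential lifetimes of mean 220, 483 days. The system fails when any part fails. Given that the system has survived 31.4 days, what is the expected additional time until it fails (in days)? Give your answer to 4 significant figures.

151.2

First-failure rate Σλ = 1/220 + 1/483 = 0.00661585.
By memorylessness the expected residual is 1/Σλ = 151.152 days, regardless of the 31.4 already elapsed.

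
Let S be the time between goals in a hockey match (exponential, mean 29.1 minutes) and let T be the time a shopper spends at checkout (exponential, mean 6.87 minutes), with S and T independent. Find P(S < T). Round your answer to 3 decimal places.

λ_1 = 1/29.1 = 0.0343643, λ_2 = 1/6.87 = 0.14556.
For independent exponentials, P(S < T) = λ_1/(λ_1+λ_2) = 0.0343643/0.179925 ≈ 0.191.

0.191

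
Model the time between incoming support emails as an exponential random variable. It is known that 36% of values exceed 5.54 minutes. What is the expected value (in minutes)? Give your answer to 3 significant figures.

5.42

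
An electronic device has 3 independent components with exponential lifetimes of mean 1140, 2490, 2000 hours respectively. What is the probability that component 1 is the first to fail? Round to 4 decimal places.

0.4931

Rates: λ_i = 1/mean_i → 0.000877193, 0.000401606, 0.0005; Σλ = 0.0017788.
P(component 1 first) = λ_1/Σλ = 0.000877193/0.0017788 ≈ 0.4931.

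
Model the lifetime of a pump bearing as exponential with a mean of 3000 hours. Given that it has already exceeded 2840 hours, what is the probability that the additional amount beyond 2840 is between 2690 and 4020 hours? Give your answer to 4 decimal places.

The rate is λ = 1/3000 = 0.000333333 per hour.
Memoryless: the residual past 2840 is again Exp(λ).
P(2690 < residual < 4020) = e^(−λ·2690) − e^(−λ·4020) = 0.40793 − 0.26185 ≈ 0.1461.

0.1461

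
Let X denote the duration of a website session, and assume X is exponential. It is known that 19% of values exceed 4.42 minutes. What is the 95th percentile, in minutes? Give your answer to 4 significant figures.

7.973

e^(−λ·4.42) = 0.19 ⇒ λ = −ln(0.19)/4.42 = 0.375731.
95th percentile: 1 − e^(−λt) = 0.95, t = −ln(0.05)/λ = 7.97308 minutes.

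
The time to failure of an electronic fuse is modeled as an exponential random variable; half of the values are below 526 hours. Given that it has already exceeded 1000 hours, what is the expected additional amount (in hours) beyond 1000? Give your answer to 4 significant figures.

758.9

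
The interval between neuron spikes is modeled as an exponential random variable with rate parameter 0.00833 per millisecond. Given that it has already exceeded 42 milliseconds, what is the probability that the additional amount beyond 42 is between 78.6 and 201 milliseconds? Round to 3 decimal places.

0.332

Memoryless: the residual past 42 is again Exp(λ).
P(78.6 < residual < 201) = e^(−λ·78.6) − e^(−λ·201) = 0.51958 − 0.18743 ≈ 0.332.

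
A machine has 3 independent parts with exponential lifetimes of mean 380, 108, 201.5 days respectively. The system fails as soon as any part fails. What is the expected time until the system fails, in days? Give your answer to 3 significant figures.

59.3

The first failure time is exponential with rate Σλ_i = 1/380 + 1/108 + 1/201.5 = 0.0168536 per day.
E[min] = 1/Σλ = 1/0.0168536 = 59.3344 days.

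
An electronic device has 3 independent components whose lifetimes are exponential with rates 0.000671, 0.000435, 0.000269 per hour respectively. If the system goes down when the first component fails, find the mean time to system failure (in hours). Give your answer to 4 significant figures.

727.3

The time to first failure is exponential with rate Σλ = 0.000671 + 0.000435 + 0.000269 = 0.001375.
E[min] = 1/Σλ = 1/0.001375 = 727.273 hours.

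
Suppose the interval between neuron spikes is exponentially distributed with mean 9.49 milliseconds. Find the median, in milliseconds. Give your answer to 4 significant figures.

6.578

The rate is λ = 1/9.49 = 0.105374 per millisecond.
Set 1 − e^(−λt) = 0.5, so t = −ln(0.5)/λ = 0.69315/0.105374 ≈ 6.57797 milliseconds.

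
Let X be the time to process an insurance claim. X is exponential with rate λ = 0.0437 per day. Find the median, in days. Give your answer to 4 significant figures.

15.86

Set 1 − e^(−λt) = 0.5, so t = −ln(0.5)/λ = 0.69315/0.0437 ≈ 15.8615 days.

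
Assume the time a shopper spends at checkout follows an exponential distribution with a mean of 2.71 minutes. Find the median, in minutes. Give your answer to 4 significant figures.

The rate is λ = 1/2.71 = 0.369004 per minute.
Set 1 − e^(−λt) = 0.5, so t = −ln(0.5)/λ = 0.69315/0.369004 ≈ 1.87843 minutes.

1.878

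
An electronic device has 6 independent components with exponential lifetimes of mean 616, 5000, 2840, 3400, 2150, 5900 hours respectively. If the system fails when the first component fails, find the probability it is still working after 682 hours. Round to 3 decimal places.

0.120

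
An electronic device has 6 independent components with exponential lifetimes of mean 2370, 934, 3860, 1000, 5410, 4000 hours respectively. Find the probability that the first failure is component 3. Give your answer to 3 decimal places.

Rates: λ_i = 1/mean_i → 0.000421941, 0.00107066, 0.000259067, 0.001, 0.000184843, 0.00025; Σλ = 0.00318651.
P(component 3 first) = λ_3/Σλ = 0.000259067/0.00318651 ≈ 0.081.

0.081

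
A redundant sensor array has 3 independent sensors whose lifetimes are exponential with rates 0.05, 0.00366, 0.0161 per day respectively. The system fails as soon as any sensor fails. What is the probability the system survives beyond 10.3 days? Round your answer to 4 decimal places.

0.4875

The time to first failure is exponential with rate Σλ = 0.05 + 0.00366 + 0.0161 = 0.06976.
P(min > 10.3) = e^(−0.06976·10.3) = e^(−0.71853) ≈ 0.4875.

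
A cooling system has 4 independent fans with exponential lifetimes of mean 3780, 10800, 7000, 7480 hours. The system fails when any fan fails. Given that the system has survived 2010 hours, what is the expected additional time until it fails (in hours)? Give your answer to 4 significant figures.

1578

First-failure rate Σλ = 1/3780 + 1/10800 + 1/7000 + 1/7480 = 0.00063369.
By memorylessness the expected residual is 1/Σλ = 1578.06 hours, regardless of the 2010 already elapsed.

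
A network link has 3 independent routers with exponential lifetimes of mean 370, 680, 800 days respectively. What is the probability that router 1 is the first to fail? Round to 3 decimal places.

Rates: λ_i = 1/mean_i → 0.0027027, 0.00147059, 0.00125; Σλ = 0.00542329.
P(router 1 first) = λ_1/Σλ = 0.0027027/0.00542329 ≈ 0.498.

0.498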